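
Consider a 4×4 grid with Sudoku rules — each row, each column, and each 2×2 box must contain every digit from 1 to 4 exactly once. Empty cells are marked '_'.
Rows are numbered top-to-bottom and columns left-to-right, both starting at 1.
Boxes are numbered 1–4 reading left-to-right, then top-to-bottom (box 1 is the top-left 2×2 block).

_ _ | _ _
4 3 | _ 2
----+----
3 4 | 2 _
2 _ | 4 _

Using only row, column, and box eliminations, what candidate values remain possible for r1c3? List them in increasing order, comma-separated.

1,3

Row 1 already contains {}.
Column 3 already contains {2, 4}.
Its 2×2 block (box 2) already contains {2}.
Removing those from 1–4 leaves {1, 3} as the candidates for r1c3.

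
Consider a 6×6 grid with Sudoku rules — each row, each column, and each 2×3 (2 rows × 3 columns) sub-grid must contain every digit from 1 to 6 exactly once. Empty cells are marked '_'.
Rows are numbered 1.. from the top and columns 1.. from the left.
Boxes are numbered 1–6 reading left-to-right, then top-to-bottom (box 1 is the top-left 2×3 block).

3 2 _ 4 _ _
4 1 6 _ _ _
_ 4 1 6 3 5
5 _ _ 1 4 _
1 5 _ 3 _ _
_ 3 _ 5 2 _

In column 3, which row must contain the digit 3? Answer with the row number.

4

Consider where 3 can go in column 3.
row 1, column 3 is out (row 1 already has a 3).
row 5, column 3 is out (row 5 already has a 3).
row 6, column 3 is out (row 6 already has a 3).
So the only cell in column 3 that can hold 3 is row 4, column 3.
That is row 4.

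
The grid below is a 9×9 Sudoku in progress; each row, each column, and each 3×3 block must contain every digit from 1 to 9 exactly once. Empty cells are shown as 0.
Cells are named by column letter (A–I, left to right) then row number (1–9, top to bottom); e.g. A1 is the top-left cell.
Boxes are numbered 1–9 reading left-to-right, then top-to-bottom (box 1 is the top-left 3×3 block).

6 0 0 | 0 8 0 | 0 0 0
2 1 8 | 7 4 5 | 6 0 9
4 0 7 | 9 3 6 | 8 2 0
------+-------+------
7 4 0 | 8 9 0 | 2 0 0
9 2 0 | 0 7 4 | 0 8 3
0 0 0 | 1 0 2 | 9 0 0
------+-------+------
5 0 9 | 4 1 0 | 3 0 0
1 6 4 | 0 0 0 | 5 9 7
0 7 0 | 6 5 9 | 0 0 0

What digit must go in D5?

5

Row 5 already contains {2, 3, 4, 7, 8, 9}.
Column D already contains {1, 4, 6, 7, 8, 9}.
Its 3×3 block (box 5) already contains {1, 2, 4, 7, 8, 9}.
The only value from 1–9 not eliminated is 5, so D5 = 5.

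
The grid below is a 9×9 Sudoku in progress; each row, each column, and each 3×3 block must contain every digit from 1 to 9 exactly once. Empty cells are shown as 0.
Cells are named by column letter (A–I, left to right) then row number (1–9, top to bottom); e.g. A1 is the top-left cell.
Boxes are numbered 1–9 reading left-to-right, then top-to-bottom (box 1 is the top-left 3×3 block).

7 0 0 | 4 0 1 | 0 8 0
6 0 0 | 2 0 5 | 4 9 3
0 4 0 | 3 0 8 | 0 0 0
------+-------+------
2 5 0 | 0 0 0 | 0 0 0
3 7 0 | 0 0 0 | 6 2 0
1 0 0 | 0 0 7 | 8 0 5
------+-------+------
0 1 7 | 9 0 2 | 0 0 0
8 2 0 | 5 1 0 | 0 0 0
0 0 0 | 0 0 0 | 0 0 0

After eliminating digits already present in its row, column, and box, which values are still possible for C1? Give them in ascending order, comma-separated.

Row 1 already contains {1, 4, 7, 8}.
Column C already contains {7}.
Its 3×3 block (box 1) already contains {4, 6, 7}.
Removing those from 1–9 leaves {2, 3, 5, 9} as the candidates for C1.

2,3,5,9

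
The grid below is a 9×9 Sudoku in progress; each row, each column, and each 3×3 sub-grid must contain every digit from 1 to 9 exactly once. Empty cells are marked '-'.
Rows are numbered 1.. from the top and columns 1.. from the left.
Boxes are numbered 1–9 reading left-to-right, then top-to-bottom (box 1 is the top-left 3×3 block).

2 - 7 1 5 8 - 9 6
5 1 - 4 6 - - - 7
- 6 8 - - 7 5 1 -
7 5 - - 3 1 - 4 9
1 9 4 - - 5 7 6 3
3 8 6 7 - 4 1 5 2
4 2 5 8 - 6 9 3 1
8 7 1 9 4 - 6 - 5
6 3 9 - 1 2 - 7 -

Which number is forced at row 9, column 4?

5

Row 9 already contains {1, 2, 3, 6, 7, 9}.
Column 4 already contains {1, 4, 7, 8, 9}.
Its 3×3 block (box 8) already contains {1, 2, 4, 6, 8, 9}.
The only value from 1–9 not eliminated is 5, so row 9, column 4 = 5.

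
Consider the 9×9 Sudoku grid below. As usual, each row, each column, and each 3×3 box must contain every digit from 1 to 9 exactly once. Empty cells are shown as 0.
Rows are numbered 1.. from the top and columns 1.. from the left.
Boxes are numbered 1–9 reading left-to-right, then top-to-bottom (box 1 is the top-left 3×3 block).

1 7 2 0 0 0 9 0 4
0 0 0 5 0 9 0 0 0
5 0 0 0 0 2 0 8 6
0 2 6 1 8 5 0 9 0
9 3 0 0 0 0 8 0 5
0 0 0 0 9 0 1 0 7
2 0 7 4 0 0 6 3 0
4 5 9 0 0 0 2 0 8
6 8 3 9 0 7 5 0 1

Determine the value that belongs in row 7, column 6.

8

Cell row 7, column 6 itself could take any of {1, 8} by direct elimination.
Consider where 8 can go in box 8.
row 7, column 5 is out (column 5 already has a 8).
row 8, column 4 is out (row 8 already has a 8).
row 8, column 5 is out (row 8 already has a 8).
row 8, column 6 is out (row 8 already has a 8).
row 9, column 5 is out (row 9 already has a 8).
So the only cell in box 8 that can hold 8 is row 7, column 6.
Therefore row 7, column 6 = 8.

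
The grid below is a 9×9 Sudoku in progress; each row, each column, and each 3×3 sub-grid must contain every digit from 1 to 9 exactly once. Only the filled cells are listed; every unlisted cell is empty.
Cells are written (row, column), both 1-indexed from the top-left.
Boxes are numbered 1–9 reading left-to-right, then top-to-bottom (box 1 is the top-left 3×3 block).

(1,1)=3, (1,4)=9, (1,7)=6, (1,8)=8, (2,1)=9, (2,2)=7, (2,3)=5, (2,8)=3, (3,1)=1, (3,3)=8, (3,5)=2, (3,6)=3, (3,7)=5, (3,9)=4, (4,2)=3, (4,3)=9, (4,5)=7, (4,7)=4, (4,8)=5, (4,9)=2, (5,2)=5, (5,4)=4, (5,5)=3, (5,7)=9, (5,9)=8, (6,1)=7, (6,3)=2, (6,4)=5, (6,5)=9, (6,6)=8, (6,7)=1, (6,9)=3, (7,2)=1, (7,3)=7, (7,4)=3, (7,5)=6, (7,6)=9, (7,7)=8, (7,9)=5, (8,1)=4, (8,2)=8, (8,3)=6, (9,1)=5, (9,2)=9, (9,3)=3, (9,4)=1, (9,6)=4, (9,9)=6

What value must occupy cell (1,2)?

2

Cell (1,2) itself could take any of {2, 4} by direct elimination.
Consider where 2 can go in column 2.
(3,2) is out (row 3 already has a 2).
(6,2) is out (row 6 already has a 2).
So the only cell in column 2 that can hold 2 is (1,2).
Therefore (1,2) = 2.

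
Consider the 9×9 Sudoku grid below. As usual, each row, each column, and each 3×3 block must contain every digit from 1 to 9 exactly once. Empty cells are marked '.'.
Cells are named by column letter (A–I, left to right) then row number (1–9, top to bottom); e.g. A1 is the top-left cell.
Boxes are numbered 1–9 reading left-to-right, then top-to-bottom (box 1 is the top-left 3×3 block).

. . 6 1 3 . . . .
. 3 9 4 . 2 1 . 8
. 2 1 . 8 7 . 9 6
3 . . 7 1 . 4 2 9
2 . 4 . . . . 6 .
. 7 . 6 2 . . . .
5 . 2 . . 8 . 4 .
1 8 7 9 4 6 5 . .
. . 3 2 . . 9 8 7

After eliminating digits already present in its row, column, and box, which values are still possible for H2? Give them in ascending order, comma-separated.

Row 2 already contains {1, 2, 3, 4, 8, 9}.
Column H already contains {2, 4, 6, 8, 9}.
Its 3×3 block (box 3) already contains {1, 6, 8, 9}.
Removing those from 1–9 leaves {5, 7} as the candidates for H2.

5,7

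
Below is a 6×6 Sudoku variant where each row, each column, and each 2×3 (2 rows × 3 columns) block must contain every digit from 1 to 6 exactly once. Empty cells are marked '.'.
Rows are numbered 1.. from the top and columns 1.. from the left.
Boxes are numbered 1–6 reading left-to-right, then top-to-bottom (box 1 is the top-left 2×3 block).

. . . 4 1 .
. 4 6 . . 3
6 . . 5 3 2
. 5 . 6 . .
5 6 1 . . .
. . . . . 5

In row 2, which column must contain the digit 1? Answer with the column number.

1

Consider where 1 can go in row 2.
row 2, column 4 is out (box 2 already has a 1).
row 2, column 5 is out (column 5 already has a 1).
So the only cell in row 2 that can hold 1 is row 2, column 1.
That is column 1.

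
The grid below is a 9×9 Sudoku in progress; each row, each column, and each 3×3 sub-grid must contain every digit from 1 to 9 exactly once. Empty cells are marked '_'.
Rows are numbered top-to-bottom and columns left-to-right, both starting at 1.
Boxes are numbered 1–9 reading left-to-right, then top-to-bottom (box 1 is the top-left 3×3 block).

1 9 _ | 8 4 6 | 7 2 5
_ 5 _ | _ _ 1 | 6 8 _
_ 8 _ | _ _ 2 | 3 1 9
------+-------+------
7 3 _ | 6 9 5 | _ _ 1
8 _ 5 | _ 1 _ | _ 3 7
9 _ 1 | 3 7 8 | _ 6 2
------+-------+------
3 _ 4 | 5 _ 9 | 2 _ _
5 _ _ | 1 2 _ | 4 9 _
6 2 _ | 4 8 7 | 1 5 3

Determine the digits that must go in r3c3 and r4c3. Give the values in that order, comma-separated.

6,2

For r3c3:
  Consider where 6 can go in row 3.
  r3c1 is out (column 1 already has a 6).
  r3c4 is out (column 4 already has a 6).
  r3c5 is out (box 2 already has a 6).
  So the only cell in row 3 that can hold 6 is r3c3.
  So r3c3 = 6.
For r4c3:
  Row 4 already contains {1, 3, 5, 6, 7, 9}.
  Column 3 already contains {1, 4, 5}.
  Its 3×3 block (box 4) already contains {1, 3, 5, 7, 8, 9}.
  The only value from 1–9 not eliminated is 2, so r4c3 = 2.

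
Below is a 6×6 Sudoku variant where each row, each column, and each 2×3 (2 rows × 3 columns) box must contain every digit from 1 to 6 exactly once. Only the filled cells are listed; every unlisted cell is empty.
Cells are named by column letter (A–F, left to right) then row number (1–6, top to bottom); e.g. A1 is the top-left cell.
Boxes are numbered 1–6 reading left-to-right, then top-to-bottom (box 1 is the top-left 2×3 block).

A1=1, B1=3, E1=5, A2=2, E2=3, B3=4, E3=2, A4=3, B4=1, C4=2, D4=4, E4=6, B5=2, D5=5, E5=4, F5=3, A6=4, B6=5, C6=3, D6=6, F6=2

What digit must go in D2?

Row 2 already contains {2, 3}.
Column D already contains {4, 5, 6}.
Its 2×3 block (box 2) already contains {3, 5}.
The only value from 1–6 not eliminated is 1, so D2 = 1.

1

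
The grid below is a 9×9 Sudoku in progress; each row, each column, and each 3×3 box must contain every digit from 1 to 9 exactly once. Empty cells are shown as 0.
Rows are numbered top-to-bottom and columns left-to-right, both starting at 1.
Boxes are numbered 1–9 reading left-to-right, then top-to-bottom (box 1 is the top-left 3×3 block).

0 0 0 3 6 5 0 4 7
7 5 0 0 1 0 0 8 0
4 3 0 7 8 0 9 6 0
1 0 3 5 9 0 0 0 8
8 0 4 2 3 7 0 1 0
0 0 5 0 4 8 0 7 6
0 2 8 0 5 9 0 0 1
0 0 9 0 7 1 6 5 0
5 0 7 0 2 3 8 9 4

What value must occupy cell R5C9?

9

Cell R5C9 itself could take any of {5, 9} by direct elimination.
Consider where 9 can go in box 6.
R4C7 is out (row 4 already has a 9).
R4C8 is out (row 4 already has a 9).
R5C7 is out (column 7 already has a 9).
R6C7 is out (column 7 already has a 9).
So the only cell in box 6 that can hold 9 is R5C9.
Therefore R5C9 = 9.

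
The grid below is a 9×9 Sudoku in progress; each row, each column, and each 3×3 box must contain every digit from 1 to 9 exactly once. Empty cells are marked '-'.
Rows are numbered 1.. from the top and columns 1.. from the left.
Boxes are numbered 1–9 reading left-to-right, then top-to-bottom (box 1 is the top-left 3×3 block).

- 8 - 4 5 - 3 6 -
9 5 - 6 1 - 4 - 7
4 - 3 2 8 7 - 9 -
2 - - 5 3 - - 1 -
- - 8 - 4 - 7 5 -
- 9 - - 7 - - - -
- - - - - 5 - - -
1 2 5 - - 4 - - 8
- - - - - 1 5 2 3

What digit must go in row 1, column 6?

9

Row 1 already contains {3, 4, 5, 6, 8}.
Column 6 already contains {1, 4, 5, 7}.
Its 3×3 block (box 2) already contains {1, 2, 4, 5, 6, 7, 8}.
The only value from 1–9 not eliminated is 9, so row 1, column 6 = 9.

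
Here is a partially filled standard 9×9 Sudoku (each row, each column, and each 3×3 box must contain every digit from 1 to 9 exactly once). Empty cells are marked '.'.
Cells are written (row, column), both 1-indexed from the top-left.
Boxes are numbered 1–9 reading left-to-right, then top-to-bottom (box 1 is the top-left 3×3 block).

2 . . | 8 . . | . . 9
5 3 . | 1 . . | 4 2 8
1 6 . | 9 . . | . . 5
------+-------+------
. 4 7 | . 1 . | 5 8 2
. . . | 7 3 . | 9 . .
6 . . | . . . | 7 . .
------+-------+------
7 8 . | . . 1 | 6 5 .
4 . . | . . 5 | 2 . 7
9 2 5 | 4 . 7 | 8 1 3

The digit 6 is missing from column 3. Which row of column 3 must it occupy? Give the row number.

8

Consider where 6 can go in column 3.
(1,3) is out (box 1 already has a 6). (2,3) is out (box 1 already has a 6). (3,3) is out (row 3 already has a 6). (5,3) is out (box 4 already has a 6). The remaining empty cells in column 3 are similarly blocked.
So the only cell in column 3 that can hold 6 is (8,3).
That is row 8.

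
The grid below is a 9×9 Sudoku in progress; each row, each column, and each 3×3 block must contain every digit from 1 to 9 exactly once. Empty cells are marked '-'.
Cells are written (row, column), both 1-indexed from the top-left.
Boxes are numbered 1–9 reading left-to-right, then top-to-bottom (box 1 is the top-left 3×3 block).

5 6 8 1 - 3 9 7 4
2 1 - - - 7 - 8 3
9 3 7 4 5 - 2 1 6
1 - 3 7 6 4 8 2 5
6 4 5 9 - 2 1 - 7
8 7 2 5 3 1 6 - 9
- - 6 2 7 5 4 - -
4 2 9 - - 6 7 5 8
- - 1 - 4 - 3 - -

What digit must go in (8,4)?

3

Row 8 already contains {2, 4, 5, 6, 7, 8, 9}.
Column 4 already contains {1, 2, 4, 5, 7, 9}.
Its 3×3 block (box 8) already contains {2, 4, 5, 6, 7}.
The only value from 1–9 not eliminated is 3, so (8,4) = 3.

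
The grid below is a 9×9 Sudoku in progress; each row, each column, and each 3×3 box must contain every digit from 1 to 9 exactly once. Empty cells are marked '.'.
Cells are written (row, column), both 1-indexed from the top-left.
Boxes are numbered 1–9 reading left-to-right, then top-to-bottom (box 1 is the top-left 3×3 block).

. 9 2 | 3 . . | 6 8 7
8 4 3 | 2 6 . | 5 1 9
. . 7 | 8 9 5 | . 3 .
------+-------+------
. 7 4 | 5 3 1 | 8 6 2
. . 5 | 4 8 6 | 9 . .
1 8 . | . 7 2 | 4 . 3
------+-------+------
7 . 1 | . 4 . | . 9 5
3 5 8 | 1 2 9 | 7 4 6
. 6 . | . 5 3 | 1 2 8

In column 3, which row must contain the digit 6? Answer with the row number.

6

Consider where 6 can go in column 3.
(9,3) is out (row 9 already has a 6).
So the only cell in column 3 that can hold 6 is (6,3).
That is row 6.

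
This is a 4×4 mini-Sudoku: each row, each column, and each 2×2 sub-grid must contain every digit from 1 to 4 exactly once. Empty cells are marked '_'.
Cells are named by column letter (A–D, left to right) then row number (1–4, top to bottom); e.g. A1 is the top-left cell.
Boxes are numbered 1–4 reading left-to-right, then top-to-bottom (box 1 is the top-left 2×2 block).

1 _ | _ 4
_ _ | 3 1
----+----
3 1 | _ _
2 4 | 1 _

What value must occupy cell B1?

Cell B1 itself could take any of {2, 3} by direct elimination.
Consider where 3 can go in row 1.
C1 is out (column C already has a 3).
So the only cell in row 1 that can hold 3 is B1.
Therefore B1 = 3.

3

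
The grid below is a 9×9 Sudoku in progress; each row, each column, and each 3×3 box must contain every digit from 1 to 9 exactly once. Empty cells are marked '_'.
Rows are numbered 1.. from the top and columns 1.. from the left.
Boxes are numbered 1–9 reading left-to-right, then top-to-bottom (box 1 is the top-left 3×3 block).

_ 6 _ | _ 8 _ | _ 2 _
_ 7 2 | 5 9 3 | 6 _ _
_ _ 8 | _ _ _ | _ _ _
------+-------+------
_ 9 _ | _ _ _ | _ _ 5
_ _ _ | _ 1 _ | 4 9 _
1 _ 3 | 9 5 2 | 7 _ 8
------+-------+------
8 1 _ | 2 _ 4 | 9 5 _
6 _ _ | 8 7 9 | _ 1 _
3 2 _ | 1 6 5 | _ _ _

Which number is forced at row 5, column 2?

Cell row 5, column 2 itself could take any of {5, 8} by direct elimination.
Consider where 8 can go in column 2.
row 3, column 2 is out (row 3 already has a 8).
row 6, column 2 is out (row 6 already has a 8).
row 8, column 2 is out (row 8 already has a 8).
So the only cell in column 2 that can hold 8 is row 5, column 2.
Therefore row 5, column 2 = 8.

8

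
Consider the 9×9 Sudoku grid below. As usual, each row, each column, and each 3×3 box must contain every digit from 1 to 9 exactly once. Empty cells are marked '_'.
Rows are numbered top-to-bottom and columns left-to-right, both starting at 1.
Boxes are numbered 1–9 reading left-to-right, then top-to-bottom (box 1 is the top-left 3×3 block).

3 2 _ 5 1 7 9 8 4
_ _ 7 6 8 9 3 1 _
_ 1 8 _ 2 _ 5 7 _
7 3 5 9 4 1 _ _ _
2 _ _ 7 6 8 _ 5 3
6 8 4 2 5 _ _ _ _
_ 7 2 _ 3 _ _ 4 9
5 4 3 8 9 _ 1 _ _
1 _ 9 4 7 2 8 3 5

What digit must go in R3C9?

6

Row 3 already contains {1, 2, 5, 7, 8}.
Column 9 already contains {3, 4, 5, 9}.
Its 3×3 block (box 3) already contains {1, 3, 4, 5, 7, 8, 9}.
The only value from 1–9 not eliminated is 6, so R3C9 = 6.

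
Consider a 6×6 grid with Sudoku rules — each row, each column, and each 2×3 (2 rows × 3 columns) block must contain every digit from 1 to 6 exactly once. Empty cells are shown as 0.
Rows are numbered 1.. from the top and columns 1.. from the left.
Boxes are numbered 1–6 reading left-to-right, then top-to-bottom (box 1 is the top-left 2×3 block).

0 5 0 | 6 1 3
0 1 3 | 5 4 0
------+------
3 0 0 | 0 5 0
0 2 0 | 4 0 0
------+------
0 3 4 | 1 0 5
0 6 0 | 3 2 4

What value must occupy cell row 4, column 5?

Cell row 4, column 5 itself could take any of {3, 6} by direct elimination.
Consider where 3 can go in column 5.
row 5, column 5 is out (row 5 already has a 3).
So the only cell in column 5 that can hold 3 is row 4, column 5.
Therefore row 4, column 5 = 3.

3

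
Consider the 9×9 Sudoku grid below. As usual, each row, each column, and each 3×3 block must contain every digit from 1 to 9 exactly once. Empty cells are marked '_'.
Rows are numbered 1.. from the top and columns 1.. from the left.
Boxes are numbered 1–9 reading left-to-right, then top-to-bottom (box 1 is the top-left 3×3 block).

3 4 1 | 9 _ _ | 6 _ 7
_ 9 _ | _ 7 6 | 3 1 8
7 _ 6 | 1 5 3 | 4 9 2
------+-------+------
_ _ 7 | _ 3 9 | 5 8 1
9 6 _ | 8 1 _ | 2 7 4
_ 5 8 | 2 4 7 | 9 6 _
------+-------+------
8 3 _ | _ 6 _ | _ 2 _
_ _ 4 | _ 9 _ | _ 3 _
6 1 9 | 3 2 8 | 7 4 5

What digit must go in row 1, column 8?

Row 1 already contains {1, 3, 4, 6, 7, 9}.
Column 8 already contains {1, 2, 3, 4, 6, 7, 8, 9}.
Its 3×3 block (box 3) already contains {1, 2, 3, 4, 6, 7, 8, 9}.
The only value from 1–9 not eliminated is 5, so row 1, column 8 = 5.

5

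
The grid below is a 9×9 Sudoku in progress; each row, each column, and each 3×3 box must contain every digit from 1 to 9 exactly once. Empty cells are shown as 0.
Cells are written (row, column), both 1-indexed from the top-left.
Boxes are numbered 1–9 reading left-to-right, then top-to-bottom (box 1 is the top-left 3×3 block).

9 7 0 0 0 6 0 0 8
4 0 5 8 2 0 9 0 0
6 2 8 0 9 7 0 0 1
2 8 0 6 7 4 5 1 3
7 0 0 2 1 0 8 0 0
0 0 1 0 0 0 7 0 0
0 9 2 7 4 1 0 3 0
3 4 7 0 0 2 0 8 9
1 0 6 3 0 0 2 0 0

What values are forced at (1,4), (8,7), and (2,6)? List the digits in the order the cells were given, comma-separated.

For (1,4):
  Consider where 1 can go in box 2.
  (1,5) is out (column 5 already has a 1).
  (2,6) is out (column 6 already has a 1).
  (3,4) is out (row 3 already has a 1).
  So the only cell in box 2 that can hold 1 is (1,4).
  So (1,4) = 1.
For (8,7):
  Consider where 1 can go in row 8.
  (8,4) is out (box 8 already has a 1).
  (8,5) is out (column 5 already has a 1).
  So the only cell in row 8 that can hold 1 is (8,7).
  So (8,7) = 1.
For (2,6):
  Row 2 already contains {2, 4, 5, 8, 9}.
  Column 6 already contains {1, 2, 4, 6, 7}.
  Its 3×3 block (box 2) already contains {2, 6, 7, 8, 9}.
  The only value from 1–9 not eliminated is 3, so (2,6) = 3.

1,1,3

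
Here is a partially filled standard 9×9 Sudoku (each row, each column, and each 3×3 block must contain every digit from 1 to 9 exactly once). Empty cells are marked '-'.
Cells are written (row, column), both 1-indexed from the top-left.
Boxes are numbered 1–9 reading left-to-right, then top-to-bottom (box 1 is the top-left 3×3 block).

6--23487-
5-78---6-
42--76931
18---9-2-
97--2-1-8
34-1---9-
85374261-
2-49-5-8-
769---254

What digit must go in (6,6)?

7

Cell (6,6) itself could take any of {7, 8} by direct elimination.
Consider where 7 can go in column 6.
(2,6) is out (row 2 already has a 7).
(5,6) is out (row 5 already has a 7).
(9,6) is out (row 9 already has a 7).
So the only cell in column 6 that can hold 7 is (6,6).
Therefore (6,6) = 7.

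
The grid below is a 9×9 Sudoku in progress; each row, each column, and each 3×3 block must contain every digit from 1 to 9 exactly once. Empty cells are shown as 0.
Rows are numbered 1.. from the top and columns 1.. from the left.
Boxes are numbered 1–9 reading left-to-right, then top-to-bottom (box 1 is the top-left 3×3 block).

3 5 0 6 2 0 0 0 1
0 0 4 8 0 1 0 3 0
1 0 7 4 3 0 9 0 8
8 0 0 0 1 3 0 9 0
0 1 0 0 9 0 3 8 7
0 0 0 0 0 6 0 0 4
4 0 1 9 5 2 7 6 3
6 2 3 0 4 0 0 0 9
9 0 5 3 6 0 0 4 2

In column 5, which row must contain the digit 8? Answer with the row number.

6

Consider where 8 can go in column 5.
row 2, column 5 is out (row 2 already has a 8).
So the only cell in column 5 that can hold 8 is row 6, column 5.
That is row 6.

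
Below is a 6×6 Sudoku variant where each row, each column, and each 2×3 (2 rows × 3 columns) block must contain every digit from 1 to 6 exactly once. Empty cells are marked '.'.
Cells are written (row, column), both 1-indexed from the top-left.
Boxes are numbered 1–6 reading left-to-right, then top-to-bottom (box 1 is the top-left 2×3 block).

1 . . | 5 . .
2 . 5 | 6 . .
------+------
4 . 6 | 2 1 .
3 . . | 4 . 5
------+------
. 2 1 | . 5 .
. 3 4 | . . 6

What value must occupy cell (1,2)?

Cell (1,2) itself could take any of {4, 6} by direct elimination.
Consider where 6 can go in row 1.
(1,3) is out (column 3 already has a 6).
(1,5) is out (box 2 already has a 6).
(1,6) is out (column 6 already has a 6).
So the only cell in row 1 that can hold 6 is (1,2).
Therefore (1,2) = 6.

6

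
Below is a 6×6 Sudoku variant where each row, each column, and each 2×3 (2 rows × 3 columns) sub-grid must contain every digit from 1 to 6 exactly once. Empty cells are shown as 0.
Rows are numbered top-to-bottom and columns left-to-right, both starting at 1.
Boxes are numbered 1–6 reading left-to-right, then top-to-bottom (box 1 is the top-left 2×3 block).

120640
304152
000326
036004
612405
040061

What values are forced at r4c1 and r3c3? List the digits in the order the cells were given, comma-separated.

2,1

For r4c1:
  Consider where 2 can go in column 1.
  r3c1 is out (row 3 already has a 2).
  r6c1 is out (box 5 already has a 2).
  So the only cell in column 1 that can hold 2 is r4c1.
  So r4c1 = 2.
For r3c3:
  Consider where 1 can go in row 3.
  r3c1 is out (column 1 already has a 1).
  r3c2 is out (column 2 already has a 1).
  So the only cell in row 3 that can hold 1 is r3c3.
  So r3c3 = 1.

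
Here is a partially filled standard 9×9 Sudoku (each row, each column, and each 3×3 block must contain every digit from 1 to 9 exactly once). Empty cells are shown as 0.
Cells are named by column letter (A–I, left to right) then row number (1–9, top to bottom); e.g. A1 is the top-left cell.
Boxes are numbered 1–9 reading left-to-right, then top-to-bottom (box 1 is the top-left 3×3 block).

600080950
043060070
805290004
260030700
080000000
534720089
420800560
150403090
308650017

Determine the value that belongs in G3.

Cell G3 itself could take any of {1, 3, 6} by direct elimination.
Consider where 6 can go in box 3.
I1 is out (row 1 already has a 6).
G2 is out (row 2 already has a 6).
I2 is out (row 2 already has a 6).
H3 is out (column H already has a 6).
So the only cell in box 3 that can hold 6 is G3.
Therefore G3 = 6.

6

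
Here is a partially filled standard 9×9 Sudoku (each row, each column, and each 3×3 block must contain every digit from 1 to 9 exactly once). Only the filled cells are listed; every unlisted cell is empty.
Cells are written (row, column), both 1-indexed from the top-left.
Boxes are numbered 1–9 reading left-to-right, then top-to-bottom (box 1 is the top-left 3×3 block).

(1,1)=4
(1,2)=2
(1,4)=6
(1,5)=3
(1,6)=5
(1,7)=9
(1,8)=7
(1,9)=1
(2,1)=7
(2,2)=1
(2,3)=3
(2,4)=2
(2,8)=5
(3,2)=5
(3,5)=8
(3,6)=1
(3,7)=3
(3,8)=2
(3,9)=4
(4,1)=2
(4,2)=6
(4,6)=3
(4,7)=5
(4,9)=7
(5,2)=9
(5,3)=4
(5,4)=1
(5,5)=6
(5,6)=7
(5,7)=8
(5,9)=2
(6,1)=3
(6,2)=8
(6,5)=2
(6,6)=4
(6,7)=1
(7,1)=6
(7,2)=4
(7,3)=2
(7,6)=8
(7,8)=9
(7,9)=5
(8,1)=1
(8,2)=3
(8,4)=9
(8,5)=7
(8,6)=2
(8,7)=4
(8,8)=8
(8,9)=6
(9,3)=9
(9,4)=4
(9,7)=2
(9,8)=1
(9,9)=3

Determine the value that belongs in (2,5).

Cell (2,5) itself could take any of {4, 9} by direct elimination.
Consider where 4 can go in box 2.
(2,6) is out (column 6 already has a 4).
(3,4) is out (row 3 already has a 4).
So the only cell in box 2 that can hold 4 is (2,5).
Therefore (2,5) = 4.

4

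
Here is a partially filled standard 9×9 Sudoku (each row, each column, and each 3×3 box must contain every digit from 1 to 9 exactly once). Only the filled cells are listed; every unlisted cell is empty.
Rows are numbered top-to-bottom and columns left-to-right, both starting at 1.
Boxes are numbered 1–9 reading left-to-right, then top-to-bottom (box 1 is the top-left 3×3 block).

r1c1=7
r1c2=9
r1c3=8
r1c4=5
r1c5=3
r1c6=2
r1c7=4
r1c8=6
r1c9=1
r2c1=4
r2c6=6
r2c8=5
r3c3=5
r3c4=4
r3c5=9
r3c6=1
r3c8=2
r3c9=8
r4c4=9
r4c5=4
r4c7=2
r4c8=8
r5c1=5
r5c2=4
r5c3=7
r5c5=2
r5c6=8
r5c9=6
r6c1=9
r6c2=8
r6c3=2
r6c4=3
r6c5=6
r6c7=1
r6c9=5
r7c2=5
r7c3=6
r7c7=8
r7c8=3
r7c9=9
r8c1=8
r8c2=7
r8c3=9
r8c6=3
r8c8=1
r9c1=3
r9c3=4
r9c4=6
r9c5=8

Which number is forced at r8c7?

6

Cell r8c7 itself could take any of {5, 6} by direct elimination.
Consider where 6 can go in column 7.
r2c7 is out (row 2 already has a 6).
r3c7 is out (box 3 already has a 6).
r5c7 is out (row 5 already has a 6).
r9c7 is out (row 9 already has a 6).
So the only cell in column 7 that can hold 6 is r8c7.
Therefore r8c7 = 6.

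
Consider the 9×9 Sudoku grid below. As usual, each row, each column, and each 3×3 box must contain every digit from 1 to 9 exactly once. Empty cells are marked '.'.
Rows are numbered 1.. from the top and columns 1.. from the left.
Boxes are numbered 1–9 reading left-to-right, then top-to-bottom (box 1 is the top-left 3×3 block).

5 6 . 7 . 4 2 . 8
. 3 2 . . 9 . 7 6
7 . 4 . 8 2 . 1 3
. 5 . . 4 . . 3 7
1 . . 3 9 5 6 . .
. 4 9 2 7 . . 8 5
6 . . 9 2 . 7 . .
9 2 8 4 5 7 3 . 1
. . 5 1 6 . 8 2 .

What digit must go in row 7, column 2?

1

Row 7 already contains {2, 6, 7, 9}.
Column 2 already contains {2, 3, 4, 5, 6}.
Its 3×3 block (box 7) already contains {2, 5, 6, 8, 9}.
The only value from 1–9 not eliminated is 1, so row 7, column 2 = 1.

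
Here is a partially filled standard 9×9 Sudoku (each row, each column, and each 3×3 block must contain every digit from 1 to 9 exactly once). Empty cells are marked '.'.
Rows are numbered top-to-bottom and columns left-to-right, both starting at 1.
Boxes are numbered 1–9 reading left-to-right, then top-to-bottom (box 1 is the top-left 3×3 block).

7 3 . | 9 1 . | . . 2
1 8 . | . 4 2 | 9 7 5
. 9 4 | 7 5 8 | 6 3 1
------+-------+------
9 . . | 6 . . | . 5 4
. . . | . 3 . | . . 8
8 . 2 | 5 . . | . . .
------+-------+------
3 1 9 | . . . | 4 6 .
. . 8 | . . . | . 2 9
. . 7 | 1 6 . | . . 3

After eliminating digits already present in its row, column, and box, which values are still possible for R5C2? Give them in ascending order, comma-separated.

4,5,6,7

Row 5 already contains {3, 8}.
Column 2 already contains {1, 3, 8, 9}.
Its 3×3 block (box 4) already contains {2, 8, 9}.
Removing those from 1–9 leaves {4, 5, 6, 7} as the candidates for R5C2.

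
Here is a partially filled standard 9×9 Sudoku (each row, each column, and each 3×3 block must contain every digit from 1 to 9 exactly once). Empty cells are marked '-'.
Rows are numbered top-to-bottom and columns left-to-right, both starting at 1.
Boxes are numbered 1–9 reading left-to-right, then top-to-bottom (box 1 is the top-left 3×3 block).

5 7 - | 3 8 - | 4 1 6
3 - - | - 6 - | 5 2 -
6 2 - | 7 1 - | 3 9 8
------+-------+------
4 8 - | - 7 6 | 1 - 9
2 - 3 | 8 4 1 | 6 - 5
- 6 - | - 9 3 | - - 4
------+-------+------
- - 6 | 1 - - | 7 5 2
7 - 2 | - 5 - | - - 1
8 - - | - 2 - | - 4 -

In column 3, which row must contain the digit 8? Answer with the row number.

Consider where 8 can go in column 3.
R1C3 is out (row 1 already has a 8).
R3C3 is out (row 3 already has a 8).
R4C3 is out (row 4 already has a 8).
R6C3 is out (box 4 already has a 8).
R9C3 is out (row 9 already has a 8).
So the only cell in column 3 that can hold 8 is R2C3.
That is row 2.

2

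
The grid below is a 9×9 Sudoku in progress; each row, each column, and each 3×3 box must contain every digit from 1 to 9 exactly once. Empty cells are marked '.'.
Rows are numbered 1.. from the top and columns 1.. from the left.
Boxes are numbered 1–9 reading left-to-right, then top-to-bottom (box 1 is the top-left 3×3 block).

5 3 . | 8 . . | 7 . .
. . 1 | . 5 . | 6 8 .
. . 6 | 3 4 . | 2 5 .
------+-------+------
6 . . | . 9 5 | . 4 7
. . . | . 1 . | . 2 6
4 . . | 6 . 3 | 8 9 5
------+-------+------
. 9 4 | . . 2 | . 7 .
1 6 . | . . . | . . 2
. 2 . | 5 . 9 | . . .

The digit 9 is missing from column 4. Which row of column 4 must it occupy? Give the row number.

2

Consider where 9 can go in column 4.
row 4, column 4 is out (row 4 already has a 9).
row 5, column 4 is out (box 5 already has a 9).
row 7, column 4 is out (row 7 already has a 9).
row 8, column 4 is out (box 8 already has a 9).
So the only cell in column 4 that can hold 9 is row 2, column 4.
That is row 2.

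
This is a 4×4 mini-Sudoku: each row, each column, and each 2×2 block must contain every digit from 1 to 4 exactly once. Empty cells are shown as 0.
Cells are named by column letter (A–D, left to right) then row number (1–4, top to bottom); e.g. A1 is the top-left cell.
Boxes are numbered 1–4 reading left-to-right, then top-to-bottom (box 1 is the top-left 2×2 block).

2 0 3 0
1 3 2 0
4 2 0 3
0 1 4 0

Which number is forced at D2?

Row 2 already contains {1, 2, 3}.
Column D already contains {3}.
Its 2×2 block (box 2) already contains {2, 3}.
The only value from 1–4 not eliminated is 4, so D2 = 4.

4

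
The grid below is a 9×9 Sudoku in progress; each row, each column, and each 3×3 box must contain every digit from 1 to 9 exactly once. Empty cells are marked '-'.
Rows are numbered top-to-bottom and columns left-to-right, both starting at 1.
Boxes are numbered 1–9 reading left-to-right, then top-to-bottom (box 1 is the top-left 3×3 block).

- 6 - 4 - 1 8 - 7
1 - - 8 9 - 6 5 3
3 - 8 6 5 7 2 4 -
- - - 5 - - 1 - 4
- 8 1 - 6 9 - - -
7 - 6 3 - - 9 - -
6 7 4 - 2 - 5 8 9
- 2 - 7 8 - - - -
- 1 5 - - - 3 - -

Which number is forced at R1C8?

Row 1 already contains {1, 4, 6, 7, 8}.
Column 8 already contains {4, 5, 8}.
Its 3×3 block (box 3) already contains {2, 3, 4, 5, 6, 7, 8}.
The only value from 1–9 not eliminated is 9, so R1C8 = 9.

9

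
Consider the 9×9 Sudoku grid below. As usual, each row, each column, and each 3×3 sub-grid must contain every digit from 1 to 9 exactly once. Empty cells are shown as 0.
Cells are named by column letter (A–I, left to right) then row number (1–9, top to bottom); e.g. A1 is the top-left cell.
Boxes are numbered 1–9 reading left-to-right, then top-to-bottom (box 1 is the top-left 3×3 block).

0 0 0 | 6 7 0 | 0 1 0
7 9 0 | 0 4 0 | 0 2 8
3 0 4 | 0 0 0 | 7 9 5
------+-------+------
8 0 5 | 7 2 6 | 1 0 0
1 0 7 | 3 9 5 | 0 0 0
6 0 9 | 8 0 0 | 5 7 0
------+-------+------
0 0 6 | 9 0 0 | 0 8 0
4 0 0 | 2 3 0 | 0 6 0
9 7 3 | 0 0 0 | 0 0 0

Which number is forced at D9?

4

Cell D9 itself could take any of {1, 4, 5} by direct elimination.
Consider where 4 can go in column D.
D2 is out (row 2 already has a 4).
D3 is out (row 3 already has a 4).
So the only cell in column D that can hold 4 is D9.
Therefore D9 = 4.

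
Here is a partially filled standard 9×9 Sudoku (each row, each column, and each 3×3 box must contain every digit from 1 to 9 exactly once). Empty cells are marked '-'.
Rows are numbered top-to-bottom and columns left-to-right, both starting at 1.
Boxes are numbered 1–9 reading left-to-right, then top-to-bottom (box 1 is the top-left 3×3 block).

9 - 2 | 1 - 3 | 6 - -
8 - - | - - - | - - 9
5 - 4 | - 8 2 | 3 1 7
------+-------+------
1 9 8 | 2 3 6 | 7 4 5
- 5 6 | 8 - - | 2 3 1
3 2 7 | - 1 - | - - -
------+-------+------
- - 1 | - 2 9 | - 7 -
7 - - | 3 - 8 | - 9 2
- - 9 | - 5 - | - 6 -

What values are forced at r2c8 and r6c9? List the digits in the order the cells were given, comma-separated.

For r2c8:
  Consider where 2 can go in box 3.
  r1c8 is out (row 1 already has a 2).
  r1c9 is out (row 1 already has a 2).
  r2c7 is out (column 7 already has a 2).
  So the only cell in box 3 that can hold 2 is r2c8.
  So r2c8 = 2.
For r6c9:
  Consider where 6 can go in column 9.
  r1c9 is out (row 1 already has a 6).
  r7c9 is out (box 9 already has a 6).
  r9c9 is out (row 9 already has a 6).
  So the only cell in column 9 that can hold 6 is r6c9.
  So r6c9 = 6.

2,6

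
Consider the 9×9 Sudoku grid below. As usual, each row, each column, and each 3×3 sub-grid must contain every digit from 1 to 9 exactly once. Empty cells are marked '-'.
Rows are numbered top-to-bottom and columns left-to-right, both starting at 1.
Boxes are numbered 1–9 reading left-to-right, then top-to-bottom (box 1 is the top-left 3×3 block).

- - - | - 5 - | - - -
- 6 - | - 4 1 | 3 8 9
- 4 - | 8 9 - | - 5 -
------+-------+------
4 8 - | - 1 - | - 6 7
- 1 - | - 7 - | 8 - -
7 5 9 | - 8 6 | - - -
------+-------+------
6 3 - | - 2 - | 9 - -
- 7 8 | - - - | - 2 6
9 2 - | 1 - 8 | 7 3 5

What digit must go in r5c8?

Cell r5c8 itself could take any of {4, 9} by direct elimination.
Consider where 9 can go in column 8.
r1c8 is out (box 3 already has a 9).
r6c8 is out (row 6 already has a 9).
r7c8 is out (row 7 already has a 9).
So the only cell in column 8 that can hold 9 is r5c8.
Therefore r5c8 = 9.

9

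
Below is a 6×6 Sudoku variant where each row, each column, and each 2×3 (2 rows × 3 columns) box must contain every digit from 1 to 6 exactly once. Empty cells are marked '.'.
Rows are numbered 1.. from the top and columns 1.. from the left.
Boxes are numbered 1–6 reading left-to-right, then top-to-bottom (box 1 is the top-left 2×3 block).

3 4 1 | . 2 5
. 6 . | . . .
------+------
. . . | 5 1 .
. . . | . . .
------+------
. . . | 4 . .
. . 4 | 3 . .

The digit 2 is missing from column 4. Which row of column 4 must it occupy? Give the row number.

Consider where 2 can go in column 4.
row 1, column 4 is out (row 1 already has a 2).
row 2, column 4 is out (box 2 already has a 2).
So the only cell in column 4 that can hold 2 is row 4, column 4.
That is row 4.

4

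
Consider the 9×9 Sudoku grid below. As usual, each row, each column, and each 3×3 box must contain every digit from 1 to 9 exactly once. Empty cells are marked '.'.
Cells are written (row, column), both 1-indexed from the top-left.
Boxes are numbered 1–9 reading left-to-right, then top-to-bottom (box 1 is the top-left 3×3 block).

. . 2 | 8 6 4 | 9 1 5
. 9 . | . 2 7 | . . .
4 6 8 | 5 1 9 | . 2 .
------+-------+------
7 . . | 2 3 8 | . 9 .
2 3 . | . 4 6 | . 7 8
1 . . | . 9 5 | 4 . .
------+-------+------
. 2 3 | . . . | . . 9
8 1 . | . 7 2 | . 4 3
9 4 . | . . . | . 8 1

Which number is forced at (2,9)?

Cell (2,9) itself could take any of {4, 6} by direct elimination.
Consider where 4 can go in row 2.
(2,1) is out (column 1 already has a 4).
(2,3) is out (box 1 already has a 4).
(2,4) is out (box 2 already has a 4).
(2,7) is out (column 7 already has a 4).
(2,8) is out (column 8 already has a 4).
So the only cell in row 2 that can hold 4 is (2,9).
Therefore (2,9) = 4.

4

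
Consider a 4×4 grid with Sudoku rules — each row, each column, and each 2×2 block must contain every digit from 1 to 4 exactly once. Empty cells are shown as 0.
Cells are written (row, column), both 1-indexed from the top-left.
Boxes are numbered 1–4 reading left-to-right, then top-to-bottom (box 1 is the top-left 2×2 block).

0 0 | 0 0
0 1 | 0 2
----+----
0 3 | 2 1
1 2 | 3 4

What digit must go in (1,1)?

2

Cell (1,1) itself could take any of {2, 3, 4} by direct elimination.
Consider where 2 can go in box 1.
(1,2) is out (column 2 already has a 2).
(2,1) is out (row 2 already has a 2).
So the only cell in box 1 that can hold 2 is (1,1).
Therefore (1,1) = 2.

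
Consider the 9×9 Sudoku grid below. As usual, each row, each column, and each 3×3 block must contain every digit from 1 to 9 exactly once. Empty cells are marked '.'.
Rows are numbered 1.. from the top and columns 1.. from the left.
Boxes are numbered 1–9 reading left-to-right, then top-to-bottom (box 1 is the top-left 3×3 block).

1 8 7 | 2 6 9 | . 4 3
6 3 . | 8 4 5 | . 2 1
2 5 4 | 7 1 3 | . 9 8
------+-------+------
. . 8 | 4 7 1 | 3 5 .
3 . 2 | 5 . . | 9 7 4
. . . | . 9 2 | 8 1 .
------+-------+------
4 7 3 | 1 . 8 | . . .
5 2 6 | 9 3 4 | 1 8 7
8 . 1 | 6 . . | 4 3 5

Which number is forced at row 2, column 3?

9

Row 2 already contains {1, 2, 3, 4, 5, 6, 8}.
Column 3 already contains {1, 2, 3, 4, 6, 7, 8}.
Its 3×3 block (box 1) already contains {1, 2, 3, 4, 5, 6, 7, 8}.
The only value from 1–9 not eliminated is 9, so row 2, column 3 = 9.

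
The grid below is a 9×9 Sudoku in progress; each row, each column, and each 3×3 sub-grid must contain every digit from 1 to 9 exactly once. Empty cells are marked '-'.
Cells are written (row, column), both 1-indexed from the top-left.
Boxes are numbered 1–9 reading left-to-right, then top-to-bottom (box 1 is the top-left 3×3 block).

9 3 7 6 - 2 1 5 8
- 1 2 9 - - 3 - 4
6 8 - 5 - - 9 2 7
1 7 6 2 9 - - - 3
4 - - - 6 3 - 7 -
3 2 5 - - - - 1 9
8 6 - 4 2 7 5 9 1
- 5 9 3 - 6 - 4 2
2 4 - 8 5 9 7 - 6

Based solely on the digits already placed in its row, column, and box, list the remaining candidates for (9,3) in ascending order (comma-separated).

Row 9 already contains {2, 4, 5, 6, 7, 8, 9}.
Column 3 already contains {2, 5, 6, 7, 9}.
Its 3×3 block (box 7) already contains {2, 4, 5, 6, 8, 9}.
Removing those from 1–9 leaves {1, 3} as the candidates for (9,3).

1,3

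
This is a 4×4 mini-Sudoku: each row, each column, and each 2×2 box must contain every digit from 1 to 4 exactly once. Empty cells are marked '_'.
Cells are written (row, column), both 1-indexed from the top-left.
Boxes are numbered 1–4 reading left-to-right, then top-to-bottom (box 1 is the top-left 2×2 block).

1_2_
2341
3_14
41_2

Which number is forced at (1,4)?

Row 1 already contains {1, 2}.
Column 4 already contains {1, 2, 4}.
Its 2×2 block (box 2) already contains {1, 2, 4}.
The only value from 1–4 not eliminated is 3, so (1,4) = 3.

3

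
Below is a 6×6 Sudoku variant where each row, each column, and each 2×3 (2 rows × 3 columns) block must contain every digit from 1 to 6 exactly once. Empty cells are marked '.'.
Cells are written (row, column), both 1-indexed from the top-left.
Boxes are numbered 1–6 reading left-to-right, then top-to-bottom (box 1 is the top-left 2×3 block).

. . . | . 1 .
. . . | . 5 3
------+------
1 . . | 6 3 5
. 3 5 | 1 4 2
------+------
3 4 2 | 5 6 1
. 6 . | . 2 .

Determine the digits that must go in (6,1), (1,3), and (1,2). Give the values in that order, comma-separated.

5,3,5

For (6,1):
  Row 6 already contains {2, 6}.
  Column 1 already contains {1, 3}.
  Its 2×3 block (box 5) already contains {2, 3, 4, 6}.
  The only value from 1–6 not eliminated is 5, so (6,1) = 5.
For (1,3):
  Consider where 3 can go in column 3.
  (2,3) is out (row 2 already has a 3).
  (3,3) is out (row 3 already has a 3).
  (6,3) is out (box 5 already has a 3).
  So the only cell in column 3 that can hold 3 is (1,3).
  So (1,3) = 3.
For (1,2):
  Consider where 5 can go in column 2.
  (2,2) is out (row 2 already has a 5).
  (3,2) is out (row 3 already has a 5).
  So the only cell in column 2 that can hold 5 is (1,2).
  So (1,2) = 5.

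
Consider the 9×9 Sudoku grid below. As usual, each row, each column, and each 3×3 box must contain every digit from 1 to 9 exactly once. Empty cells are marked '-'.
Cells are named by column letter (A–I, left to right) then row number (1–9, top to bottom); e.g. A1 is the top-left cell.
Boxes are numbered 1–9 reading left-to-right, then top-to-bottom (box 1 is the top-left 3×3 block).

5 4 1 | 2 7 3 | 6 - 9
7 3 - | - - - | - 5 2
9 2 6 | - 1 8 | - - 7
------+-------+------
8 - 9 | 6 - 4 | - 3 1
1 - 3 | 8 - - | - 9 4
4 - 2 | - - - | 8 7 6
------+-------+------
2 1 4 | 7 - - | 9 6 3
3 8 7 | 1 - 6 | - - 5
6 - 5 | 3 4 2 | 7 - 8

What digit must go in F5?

Cell F5 itself could take any of {5, 7} by direct elimination.
Consider where 7 can go in box 5.
E4 is out (column E already has a 7).
E5 is out (column E already has a 7).
D6 is out (row 6 already has a 7).
E6 is out (row 6 already has a 7).
F6 is out (row 6 already has a 7).
So the only cell in box 5 that can hold 7 is F5.
Therefore F5 = 7.

7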